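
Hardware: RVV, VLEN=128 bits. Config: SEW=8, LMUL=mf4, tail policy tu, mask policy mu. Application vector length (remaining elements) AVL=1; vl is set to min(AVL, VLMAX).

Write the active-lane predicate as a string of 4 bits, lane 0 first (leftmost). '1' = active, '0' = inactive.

predicate = 1000

lanes per group: 128·1/4/8 = 4
vl = min(AVL, VLMAX) = min(1, 4) = 1
bits (lane 0 leftmost): 1000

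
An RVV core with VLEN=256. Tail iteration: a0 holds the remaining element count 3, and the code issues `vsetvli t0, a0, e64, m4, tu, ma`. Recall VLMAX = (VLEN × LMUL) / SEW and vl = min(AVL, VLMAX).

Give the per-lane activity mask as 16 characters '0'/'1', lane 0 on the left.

predicate = 1110000000000000

lanes per group: 256·4/64 = 16
AVL=3 ≤ VLMAX=16, so vl = 3
bits (lane 0 leftmost): 1110000000000000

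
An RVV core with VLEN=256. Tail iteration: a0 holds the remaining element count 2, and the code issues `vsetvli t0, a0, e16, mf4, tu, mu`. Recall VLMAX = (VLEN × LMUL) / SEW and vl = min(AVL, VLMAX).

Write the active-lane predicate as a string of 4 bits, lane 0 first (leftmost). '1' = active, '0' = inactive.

VLMAX = (256 × 1/4) / 16 = 4 lanes
AVL=2 ≤ VLMAX=4, so vl = 2
bits (lane 0 leftmost): 1100

predicate = 1100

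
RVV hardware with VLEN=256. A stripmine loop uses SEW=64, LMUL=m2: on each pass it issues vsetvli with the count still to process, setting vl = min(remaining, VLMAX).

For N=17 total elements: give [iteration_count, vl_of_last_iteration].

[iterations, last_vl] = [3, 1]

VLMAX = VLEN×LMUL/SEW = 256×2/64 = 8
N=17: ⌈17/8⌉ = 3 iters; last vl = 17 − 2×8 = 1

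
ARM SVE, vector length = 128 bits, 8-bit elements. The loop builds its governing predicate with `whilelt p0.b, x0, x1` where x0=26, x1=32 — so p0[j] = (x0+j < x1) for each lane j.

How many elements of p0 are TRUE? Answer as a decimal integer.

vl = 6

lane count: 128 div 8 = 16
p0[j] = (26+j < 32); true for j=0..5 → 6 lanes set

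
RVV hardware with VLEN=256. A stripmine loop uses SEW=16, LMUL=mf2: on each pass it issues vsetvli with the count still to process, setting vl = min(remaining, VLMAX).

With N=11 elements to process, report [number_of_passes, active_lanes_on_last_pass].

[iterations, last_vl] = [2, 3]

VLMAX = (256 × 1/2) / 16 = 8 lanes
11 elements at 8/iter → 2 passes, remainder 3 on the last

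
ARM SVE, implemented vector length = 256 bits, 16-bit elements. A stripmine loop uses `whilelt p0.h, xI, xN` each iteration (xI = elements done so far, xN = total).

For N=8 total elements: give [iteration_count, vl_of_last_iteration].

[iterations, last_vl] = [1, 8]

lane count: 256 div 16 = 16
N=8: ⌈8/16⌉ = 1 iters; last vl = 8 − 0×16 = 8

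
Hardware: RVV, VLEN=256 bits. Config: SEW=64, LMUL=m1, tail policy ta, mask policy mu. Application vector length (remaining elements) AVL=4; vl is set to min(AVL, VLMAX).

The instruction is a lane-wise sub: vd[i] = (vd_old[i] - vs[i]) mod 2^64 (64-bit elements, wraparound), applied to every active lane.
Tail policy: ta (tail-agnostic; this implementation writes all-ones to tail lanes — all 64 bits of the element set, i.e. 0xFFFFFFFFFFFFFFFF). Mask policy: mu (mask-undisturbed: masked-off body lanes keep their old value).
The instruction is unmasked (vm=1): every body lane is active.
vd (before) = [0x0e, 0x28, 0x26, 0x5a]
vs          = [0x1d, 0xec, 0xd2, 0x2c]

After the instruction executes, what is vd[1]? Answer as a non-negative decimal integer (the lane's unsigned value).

vd[1] = 18446744073709551420

lanes per group: 256·1/64 = 4
vl ← min(4, 4) = 4
vd[0] sub(0x0e,0x1d) -> 0xfffffffffffffff1
vd[1] sub(0x28,0xec) -> 0xffffffffffffff3c
vd[2] sub(0x26,0xd2) -> 0xffffffffffffff54
vd[3] sub(0x5a,0x2c) -> 0x2e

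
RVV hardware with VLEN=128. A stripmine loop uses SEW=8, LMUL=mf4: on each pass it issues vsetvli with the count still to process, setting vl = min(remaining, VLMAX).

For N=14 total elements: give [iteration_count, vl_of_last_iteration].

lanes per group: 128·1/4/8 = 4
N=14: ⌈14/4⌉ = 4 iters; last vl = 14 − 3×4 = 2

[iterations, last_vl] = [4, 2]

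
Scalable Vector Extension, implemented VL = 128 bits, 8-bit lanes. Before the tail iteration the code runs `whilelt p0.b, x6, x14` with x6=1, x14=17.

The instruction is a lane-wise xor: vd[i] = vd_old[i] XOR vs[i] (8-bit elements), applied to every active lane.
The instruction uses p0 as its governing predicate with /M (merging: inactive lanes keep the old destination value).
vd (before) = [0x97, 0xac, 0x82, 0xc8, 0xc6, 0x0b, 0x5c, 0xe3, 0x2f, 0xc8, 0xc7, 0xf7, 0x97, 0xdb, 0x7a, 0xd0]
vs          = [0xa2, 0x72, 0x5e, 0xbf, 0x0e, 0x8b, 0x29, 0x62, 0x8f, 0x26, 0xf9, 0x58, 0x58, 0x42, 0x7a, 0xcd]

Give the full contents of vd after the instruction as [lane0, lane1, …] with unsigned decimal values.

vd = [53, 222, 220, 119, 200, 128, 117, 129, 160, 238, 62, 175, 207, 153, 0, 29]

register lanes = 128/8 = 16
whilelt: lane j active iff 1+j < 17 → j < 16 → 16 active
[0] xor(0x97,0xa2) = 0x35
[1] xor(0xac,0x72) = 0xde
[2] xor(0x82,0x5e) = 0xdc
[3] xor(0xc8,0xbf) = 0x77
[4] xor(0xc6,0x0e) = 0xc8
[5] xor(0x0b,0x8b) = 0x80
[6] xor(0x5c,0x29) = 0x75
[7] xor(0xe3,0x62) = 0x81
[8] xor(0x2f,0x8f) = 0xa0
[9] xor(0xc8,0x26) = 0xee
[10] xor(0xc7,0xf9) = 0x3e
[11] xor(0xf7,0x58) = 0xaf
[12] xor(0x97,0x58) = 0xcf
[13] xor(0xdb,0x42) = 0x99
[14] xor(0x7a,0x7a) = 0x00
[15] xor(0xd0,0xcd) = 0x1d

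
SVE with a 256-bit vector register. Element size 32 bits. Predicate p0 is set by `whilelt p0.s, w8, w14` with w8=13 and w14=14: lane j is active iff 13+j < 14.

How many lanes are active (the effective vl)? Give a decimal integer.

lane count: 256 div 32 = 8
p0[j] = (13+j < 14); true for j=0..0 → 1 lanes set

vl = 1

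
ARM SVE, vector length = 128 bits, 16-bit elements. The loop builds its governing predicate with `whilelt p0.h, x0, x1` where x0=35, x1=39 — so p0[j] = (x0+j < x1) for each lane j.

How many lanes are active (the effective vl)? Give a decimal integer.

128-bit reg / 16-bit elem → 8 lanes
whilelt: lane j active iff 35+j < 39 → j < 4 → 4 active

vl = 4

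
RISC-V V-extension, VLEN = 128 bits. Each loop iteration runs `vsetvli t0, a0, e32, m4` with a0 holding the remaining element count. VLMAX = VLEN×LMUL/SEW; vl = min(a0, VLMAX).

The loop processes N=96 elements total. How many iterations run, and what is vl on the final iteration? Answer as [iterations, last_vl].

VLMAX = VLEN×LMUL/SEW = 128×4/32 = 16
iterations = ceil(96/16) = 6; final-pass vl = 16

[iterations, last_vl] = [6, 16]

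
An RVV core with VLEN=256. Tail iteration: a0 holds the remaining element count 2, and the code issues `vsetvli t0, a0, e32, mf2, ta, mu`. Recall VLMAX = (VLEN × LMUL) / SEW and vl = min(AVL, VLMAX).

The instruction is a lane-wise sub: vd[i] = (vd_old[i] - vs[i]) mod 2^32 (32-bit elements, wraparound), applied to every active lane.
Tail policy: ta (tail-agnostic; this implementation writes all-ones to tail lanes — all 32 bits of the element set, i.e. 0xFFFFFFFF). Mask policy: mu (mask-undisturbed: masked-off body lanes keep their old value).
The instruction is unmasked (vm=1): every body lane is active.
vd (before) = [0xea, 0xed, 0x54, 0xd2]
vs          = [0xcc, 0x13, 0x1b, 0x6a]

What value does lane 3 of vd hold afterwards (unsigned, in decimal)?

vd[3] = 4294967295

VLMAX = VLEN×LMUL/SEW = 256×1/2/32 = 4
vl ← min(2, 4) = 2
  i=0: sub(0xea,0xcc) → 30
  i=1: sub(0xed,0x13) → 218
  i=2: tail/ones → 4294967295
  i=3: tail/ones → 4294967295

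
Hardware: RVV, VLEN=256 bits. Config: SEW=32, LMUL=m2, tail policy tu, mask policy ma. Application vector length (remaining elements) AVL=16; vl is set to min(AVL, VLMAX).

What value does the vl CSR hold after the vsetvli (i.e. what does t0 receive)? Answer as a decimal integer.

lanes per group: 256·2/32 = 16
vl ← min(16, 16) = 16

vl = 16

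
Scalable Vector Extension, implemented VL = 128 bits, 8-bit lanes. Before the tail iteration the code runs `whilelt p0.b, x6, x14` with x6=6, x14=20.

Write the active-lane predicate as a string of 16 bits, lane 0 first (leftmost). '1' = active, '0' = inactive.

predicate = 1111111111111100

lane count: 128 div 8 = 16
active while 6+j < 20, i.e. j ∈ [0,14) capped at 16 ⇒ 14
bits (lane 0 leftmost): 1111111111111100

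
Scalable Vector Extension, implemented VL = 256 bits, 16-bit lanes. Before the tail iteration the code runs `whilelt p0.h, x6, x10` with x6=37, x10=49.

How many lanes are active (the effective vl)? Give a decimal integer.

lane count: 256 div 16 = 16
whilelt: lane j active iff 37+j < 49 → j < 12 → 12 active

vl = 12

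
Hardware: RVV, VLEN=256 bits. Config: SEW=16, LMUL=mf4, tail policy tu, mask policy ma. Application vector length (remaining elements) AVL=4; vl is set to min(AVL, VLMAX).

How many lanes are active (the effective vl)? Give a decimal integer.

vl = 4

lanes per group: 256·1/4/16 = 4
vl ← min(4, 4) = 4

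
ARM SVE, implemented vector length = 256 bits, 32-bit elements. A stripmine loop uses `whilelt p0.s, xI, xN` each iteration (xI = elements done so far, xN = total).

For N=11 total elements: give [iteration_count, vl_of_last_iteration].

256-bit reg / 32-bit elem → 8 lanes
11 elements at 8/iter → 2 passes, remainder 3 on the last

[iterations, last_vl] = [2, 3]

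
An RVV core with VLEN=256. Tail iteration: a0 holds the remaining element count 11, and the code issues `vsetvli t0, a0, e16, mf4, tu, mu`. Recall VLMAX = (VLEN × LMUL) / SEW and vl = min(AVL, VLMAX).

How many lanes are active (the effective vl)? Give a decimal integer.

vl = 4

VLMAX = (256 × 1/4) / 16 = 4 lanes
AVL=11 > VLMAX=4, so vl = 4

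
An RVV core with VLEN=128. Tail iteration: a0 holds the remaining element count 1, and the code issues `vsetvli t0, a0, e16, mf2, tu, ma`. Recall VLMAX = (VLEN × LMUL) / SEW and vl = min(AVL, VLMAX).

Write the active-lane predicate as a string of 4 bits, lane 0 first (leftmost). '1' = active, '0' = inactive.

predicate = 1000

VLMAX = (128 × 1/2) / 16 = 4 lanes
vl ← min(1, 4) = 1
bits (lane 0 leftmost): 1000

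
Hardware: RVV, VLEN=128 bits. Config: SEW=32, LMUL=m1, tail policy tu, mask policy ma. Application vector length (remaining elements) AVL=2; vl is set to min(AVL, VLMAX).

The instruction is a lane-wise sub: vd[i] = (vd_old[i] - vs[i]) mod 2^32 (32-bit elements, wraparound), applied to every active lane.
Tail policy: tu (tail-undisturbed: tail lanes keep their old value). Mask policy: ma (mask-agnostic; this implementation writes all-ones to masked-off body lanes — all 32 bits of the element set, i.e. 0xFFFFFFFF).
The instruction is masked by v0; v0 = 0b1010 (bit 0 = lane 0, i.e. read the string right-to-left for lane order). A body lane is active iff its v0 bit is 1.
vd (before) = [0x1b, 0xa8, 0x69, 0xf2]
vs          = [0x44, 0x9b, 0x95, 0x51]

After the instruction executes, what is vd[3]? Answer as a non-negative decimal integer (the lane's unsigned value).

vd[3] = 242

lanes per group: 128·1/32 = 4
vl = min(AVL, VLMAX) = min(2, 4) = 2
  i=0: mask-off/ones → 4294967295
  i=1: sub(0xa8,0x9b) → 13
  i=2: tail/keep → 105
  i=3: tail/keep → 242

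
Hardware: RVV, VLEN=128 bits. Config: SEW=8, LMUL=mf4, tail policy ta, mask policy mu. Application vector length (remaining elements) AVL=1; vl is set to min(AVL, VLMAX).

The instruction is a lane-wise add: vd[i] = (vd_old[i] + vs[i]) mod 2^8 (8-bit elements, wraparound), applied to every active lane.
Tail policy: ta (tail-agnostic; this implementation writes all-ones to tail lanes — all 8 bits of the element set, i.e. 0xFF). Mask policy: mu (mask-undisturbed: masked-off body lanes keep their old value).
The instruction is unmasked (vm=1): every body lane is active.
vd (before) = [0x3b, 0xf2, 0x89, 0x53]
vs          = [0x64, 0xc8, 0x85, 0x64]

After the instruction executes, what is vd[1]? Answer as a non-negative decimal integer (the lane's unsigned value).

vd[1] = 255

lanes per group: 128·1/4/8 = 4
vl = min(AVL, VLMAX) = min(1, 4) = 1
  i=0: add(0x3b,0x64) → 159
  i=1: tail/ones → 255
  i=2: tail/ones → 255
  i=3: tail/ones → 255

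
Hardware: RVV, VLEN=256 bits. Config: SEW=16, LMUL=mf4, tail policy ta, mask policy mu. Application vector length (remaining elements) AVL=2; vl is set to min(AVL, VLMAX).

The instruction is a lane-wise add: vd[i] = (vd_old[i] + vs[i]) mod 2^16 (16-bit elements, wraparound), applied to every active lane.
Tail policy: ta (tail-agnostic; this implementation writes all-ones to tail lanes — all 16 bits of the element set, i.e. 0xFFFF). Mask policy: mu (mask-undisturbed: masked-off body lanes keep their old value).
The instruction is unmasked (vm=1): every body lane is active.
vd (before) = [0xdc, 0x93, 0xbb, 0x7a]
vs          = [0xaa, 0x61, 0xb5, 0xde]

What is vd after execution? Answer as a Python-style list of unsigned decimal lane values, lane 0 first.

VLMAX = (256 × 1/4) / 16 = 4 lanes
AVL=2 ≤ VLMAX=4, so vl = 2
vd[0] add(0xdc,0xaa) -> 0x186
vd[1] add(0x93,0x61) -> 0xf4
vd[2] tail/ones -> 0xffff
vd[3] tail/ones -> 0xffff

vd = [390, 244, 65535, 65535]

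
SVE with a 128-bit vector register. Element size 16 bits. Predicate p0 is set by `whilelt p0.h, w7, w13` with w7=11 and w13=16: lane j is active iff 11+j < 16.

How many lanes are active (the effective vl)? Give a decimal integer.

register lanes = 128/16 = 8
active while 11+j < 16, i.e. j ∈ [0,5) capped at 8 ⇒ 5

vl = 5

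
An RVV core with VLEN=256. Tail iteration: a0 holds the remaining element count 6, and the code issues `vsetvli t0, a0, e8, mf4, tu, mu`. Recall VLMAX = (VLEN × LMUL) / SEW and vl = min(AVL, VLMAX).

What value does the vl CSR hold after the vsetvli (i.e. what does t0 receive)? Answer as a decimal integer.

vl = 6

VLMAX = VLEN×LMUL/SEW = 256×1/4/8 = 8
AVL=6 ≤ VLMAX=8, so vl = 6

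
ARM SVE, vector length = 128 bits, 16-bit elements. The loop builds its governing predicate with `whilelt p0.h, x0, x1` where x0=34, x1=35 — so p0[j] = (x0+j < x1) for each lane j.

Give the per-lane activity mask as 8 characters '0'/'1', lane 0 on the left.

128-bit reg / 16-bit elem → 8 lanes
p0[j] = (34+j < 35); true for j=0..0 → 1 lanes set
bits (lane 0 leftmost): 10000000

predicate = 10000000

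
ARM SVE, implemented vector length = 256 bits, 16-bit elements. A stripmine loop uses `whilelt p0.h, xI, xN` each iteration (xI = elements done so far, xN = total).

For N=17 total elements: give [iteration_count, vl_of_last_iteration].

[iterations, last_vl] = [2, 1]

lane count: 256 div 16 = 16
N=17: ⌈17/16⌉ = 2 iters; last vl = 17 − 1×16 = 1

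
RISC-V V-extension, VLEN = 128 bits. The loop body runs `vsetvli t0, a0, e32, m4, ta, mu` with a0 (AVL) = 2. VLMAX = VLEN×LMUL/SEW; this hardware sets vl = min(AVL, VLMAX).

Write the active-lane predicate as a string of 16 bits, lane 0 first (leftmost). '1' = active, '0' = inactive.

lanes per group: 128·4/32 = 16
vl ← min(2, 16) = 2
bits (lane 0 leftmost): 1100000000000000

predicate = 1100000000000000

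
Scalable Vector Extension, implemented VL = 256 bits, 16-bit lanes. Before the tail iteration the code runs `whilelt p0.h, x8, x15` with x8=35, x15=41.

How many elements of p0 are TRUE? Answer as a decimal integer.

register lanes = 256/16 = 16
active while 35+j < 41, i.e. j ∈ [0,6) capped at 16 ⇒ 6

vl = 6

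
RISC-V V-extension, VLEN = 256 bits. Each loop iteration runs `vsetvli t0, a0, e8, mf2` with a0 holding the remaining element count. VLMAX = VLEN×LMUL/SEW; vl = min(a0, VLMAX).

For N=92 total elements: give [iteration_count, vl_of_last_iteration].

lanes per group: 256·1/2/8 = 16
N=92: ⌈92/16⌉ = 6 iters; last vl = 92 − 5×16 = 12

[iterations, last_vl] = [6, 12]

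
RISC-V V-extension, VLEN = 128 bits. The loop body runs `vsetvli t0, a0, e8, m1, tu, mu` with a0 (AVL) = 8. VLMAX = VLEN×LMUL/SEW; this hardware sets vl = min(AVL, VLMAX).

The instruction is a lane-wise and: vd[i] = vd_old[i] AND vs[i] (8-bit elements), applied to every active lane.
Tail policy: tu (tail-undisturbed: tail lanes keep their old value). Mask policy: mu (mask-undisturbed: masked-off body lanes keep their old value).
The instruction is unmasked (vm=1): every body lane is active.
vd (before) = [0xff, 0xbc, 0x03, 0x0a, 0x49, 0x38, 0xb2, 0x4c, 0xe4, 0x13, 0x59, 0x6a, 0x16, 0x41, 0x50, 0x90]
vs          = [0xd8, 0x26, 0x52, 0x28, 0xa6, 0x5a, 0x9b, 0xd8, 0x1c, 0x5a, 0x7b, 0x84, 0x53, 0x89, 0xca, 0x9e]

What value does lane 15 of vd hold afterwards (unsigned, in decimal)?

vd[15] = 144

lanes per group: 128·1/8 = 16
vl = min(AVL, VLMAX) = min(8, 16) = 8
[0] and(0xff,0xd8) = 0xd8
[1] and(0xbc,0x26) = 0x24
[2] and(0x03,0x52) = 0x02
[3] and(0x0a,0x28) = 0x08
[4] and(0x49,0xa6) = 0x00
[5] and(0x38,0x5a) = 0x18
[6] and(0xb2,0x9b) = 0x92
[7] and(0x4c,0xd8) = 0x48
[8] tail/keep = 0xe4
[9] tail/keep = 0x13
[10] tail/keep = 0x59
[11] tail/keep = 0x6a
[12] tail/keep = 0x16
[13] tail/keep = 0x41
[14] tail/keep = 0x50
[15] tail/keep = 0x90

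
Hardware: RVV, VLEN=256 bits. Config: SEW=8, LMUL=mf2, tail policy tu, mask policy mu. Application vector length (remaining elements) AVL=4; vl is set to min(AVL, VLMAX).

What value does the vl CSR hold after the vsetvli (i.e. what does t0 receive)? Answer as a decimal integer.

vl = 4

lanes per group: 256·1/2/8 = 16
AVL=4 ≤ VLMAX=16, so vl = 4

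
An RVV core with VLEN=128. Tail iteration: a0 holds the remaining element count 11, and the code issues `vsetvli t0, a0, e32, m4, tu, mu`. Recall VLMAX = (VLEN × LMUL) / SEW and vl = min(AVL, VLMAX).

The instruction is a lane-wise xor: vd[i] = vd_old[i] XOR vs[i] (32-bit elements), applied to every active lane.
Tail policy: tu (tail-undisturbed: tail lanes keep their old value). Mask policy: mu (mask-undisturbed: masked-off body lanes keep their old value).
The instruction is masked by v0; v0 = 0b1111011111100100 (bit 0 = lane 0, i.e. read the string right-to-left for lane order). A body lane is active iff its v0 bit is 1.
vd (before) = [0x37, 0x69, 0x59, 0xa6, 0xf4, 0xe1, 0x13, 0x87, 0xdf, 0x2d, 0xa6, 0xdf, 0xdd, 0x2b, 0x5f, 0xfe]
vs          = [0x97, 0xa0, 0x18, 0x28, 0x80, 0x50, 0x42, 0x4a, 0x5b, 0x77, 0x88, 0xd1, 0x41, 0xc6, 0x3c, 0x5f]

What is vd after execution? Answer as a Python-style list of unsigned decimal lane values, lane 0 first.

VLMAX = (128 × 4) / 32 = 16 lanes
vl ← min(11, 16) = 11
lane  0: mask-off/keep ⇒ 0x37
lane  1: mask-off/keep ⇒ 0x69
lane  2: xor(0x59,0x18) ⇒ 0x41
lane  3: mask-off/keep ⇒ 0xa6
lane  4: mask-off/keep ⇒ 0xf4
lane  5: xor(0xe1,0x50) ⇒ 0xb1
lane  6: xor(0x13,0x42) ⇒ 0x51
lane  7: xor(0x87,0x4a) ⇒ 0xcd
lane  8: xor(0xdf,0x5b) ⇒ 0x84
lane  9: xor(0x2d,0x77) ⇒ 0x5a
lane 10: xor(0xa6,0x88) ⇒ 0x2e
lane 11: tail/keep ⇒ 0xdf
lane 12: tail/keep ⇒ 0xdd
lane 13: tail/keep ⇒ 0x2b
lane 14: tail/keep ⇒ 0x5f
lane 15: tail/keep ⇒ 0xfe

vd = [55, 105, 65, 166, 244, 177, 81, 205, 132, 90, 46, 223, 221, 43, 95, 254]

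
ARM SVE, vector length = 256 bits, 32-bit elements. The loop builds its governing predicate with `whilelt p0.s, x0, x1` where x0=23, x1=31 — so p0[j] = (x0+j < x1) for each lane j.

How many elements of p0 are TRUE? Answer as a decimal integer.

register lanes = 256/32 = 8
p0[j] = (23+j < 31); true for j=0..7 → 8 lanes set

vl = 8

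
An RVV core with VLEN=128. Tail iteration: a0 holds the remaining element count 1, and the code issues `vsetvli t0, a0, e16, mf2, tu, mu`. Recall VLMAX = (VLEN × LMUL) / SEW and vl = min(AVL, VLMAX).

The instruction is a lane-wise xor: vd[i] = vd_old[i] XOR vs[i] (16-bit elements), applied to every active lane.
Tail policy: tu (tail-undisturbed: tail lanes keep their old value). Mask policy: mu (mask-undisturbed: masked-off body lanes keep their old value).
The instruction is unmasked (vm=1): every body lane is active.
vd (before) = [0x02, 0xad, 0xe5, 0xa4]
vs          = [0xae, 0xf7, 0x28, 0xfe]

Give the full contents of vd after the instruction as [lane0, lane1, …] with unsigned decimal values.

VLMAX = VLEN×LMUL/SEW = 128×1/2/16 = 4
vl ← min(1, 4) = 1
[0] xor(0x02,0xae) = 0xac
[1] tail/keep = 0xad
[2] tail/keep = 0xe5
[3] tail/keep = 0xa4

vd = [172, 173, 229, 164]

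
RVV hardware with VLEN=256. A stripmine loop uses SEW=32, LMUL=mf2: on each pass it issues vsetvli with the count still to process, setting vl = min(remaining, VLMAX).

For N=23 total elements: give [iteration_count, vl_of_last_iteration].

VLMAX = VLEN×LMUL/SEW = 256×1/2/32 = 4
N=23: ⌈23/4⌉ = 6 iters; last vl = 23 − 5×4 = 3

[iterations, last_vl] = [6, 3]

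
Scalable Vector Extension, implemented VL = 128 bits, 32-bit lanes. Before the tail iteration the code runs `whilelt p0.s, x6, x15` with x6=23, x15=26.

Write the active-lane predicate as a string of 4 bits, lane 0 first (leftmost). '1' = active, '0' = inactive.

register lanes = 128/32 = 4
whilelt: lane j active iff 23+j < 26 → j < 3 → 3 active
bits (lane 0 leftmost): 1110

predicate = 1110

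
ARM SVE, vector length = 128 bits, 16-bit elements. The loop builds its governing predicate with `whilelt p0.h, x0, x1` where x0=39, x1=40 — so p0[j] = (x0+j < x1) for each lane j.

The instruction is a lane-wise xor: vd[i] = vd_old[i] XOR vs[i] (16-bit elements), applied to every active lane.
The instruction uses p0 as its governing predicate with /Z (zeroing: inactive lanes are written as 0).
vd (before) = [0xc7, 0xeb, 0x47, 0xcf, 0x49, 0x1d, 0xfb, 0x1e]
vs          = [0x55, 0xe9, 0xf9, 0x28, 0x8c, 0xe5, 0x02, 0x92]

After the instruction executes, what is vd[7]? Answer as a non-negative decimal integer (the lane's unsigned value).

register lanes = 128/16 = 8
active while 39+j < 40, i.e. j ∈ [0,1) capped at 8 ⇒ 1
vd[0] xor(0xc7,0x55) -> 0x92
vd[1] tail/zero -> 0x00
vd[2] tail/zero -> 0x00
vd[3] tail/zero -> 0x00
vd[4] tail/zero -> 0x00
vd[5] tail/zero -> 0x00
vd[6] tail/zero -> 0x00
vd[7] tail/zero -> 0x00

vd[7] = 0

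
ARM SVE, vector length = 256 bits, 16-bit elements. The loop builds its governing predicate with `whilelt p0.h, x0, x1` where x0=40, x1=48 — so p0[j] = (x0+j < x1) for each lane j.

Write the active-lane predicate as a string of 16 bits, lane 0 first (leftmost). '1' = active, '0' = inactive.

register lanes = 256/16 = 16
p0[j] = (40+j < 48); true for j=0..7 → 8 lanes set
bits (lane 0 leftmost): 1111111100000000

predicate = 1111111100000000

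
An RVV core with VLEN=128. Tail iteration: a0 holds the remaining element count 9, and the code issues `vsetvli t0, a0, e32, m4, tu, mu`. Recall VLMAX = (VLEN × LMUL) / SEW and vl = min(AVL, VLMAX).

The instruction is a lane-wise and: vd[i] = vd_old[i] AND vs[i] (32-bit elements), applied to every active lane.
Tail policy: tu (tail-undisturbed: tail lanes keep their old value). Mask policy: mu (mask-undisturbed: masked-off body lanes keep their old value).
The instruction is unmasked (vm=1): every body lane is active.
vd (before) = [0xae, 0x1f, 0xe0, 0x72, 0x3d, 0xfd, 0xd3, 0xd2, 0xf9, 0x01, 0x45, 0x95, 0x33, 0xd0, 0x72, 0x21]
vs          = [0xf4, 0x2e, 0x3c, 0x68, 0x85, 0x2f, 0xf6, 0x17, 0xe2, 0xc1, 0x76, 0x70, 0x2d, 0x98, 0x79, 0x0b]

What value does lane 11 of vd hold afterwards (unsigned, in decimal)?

vd[11] = 149

VLMAX = (128 × 4) / 32 = 16 lanes
vl ← min(9, 16) = 9
[0] and(0xae,0xf4) = 0xa4
[1] and(0x1f,0x2e) = 0x0e
[2] and(0xe0,0x3c) = 0x20
[3] and(0x72,0x68) = 0x60
[4] and(0x3d,0x85) = 0x05
[5] and(0xfd,0x2f) = 0x2d
[6] and(0xd3,0xf6) = 0xd2
[7] and(0xd2,0x17) = 0x12
[8] and(0xf9,0xe2) = 0xe0
[9] tail/keep = 0x01
[10] tail/keep = 0x45
[11] tail/keep = 0x95
[12] tail/keep = 0x33
[13] tail/keep = 0xd0
[14] tail/keep = 0x72
[15] tail/keep = 0x21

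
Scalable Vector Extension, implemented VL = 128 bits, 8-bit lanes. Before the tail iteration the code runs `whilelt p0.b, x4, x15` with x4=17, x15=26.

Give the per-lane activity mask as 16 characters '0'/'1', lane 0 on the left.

lane count: 128 div 8 = 16
p0[j] = (17+j < 26); true for j=0..8 → 9 lanes set
bits (lane 0 leftmost): 1111111110000000

predicate = 1111111110000000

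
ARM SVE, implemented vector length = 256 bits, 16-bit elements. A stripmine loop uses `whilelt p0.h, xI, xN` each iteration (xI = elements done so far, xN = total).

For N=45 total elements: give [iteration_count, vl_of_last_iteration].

256-bit reg / 16-bit elem → 16 lanes
N=45: ⌈45/16⌉ = 3 iters; last vl = 45 − 2×16 = 13

[iterations, last_vl] = [3, 13]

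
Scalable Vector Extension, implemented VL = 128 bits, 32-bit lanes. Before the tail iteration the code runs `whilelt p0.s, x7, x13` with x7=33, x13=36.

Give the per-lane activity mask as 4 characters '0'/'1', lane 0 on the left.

lane count: 128 div 32 = 4
p0[j] = (33+j < 36); true for j=0..2 → 3 lanes set
bits (lane 0 leftmost): 1110

predicate = 1110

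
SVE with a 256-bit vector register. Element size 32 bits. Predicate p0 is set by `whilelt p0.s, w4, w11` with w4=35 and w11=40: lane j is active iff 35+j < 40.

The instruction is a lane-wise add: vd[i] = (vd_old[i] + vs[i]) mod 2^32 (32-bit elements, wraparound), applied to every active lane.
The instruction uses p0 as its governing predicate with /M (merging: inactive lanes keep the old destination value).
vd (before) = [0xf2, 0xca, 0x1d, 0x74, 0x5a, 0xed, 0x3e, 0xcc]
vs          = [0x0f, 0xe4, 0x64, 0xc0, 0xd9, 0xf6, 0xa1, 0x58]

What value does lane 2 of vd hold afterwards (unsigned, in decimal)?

lane count: 256 div 32 = 8
p0[j] = (35+j < 40); true for j=0..4 → 5 lanes set
lane  0: add(0xf2,0x0f) ⇒ 0x101
lane  1: add(0xca,0xe4) ⇒ 0x1ae
lane  2: add(0x1d,0x64) ⇒ 0x81
lane  3: add(0x74,0xc0) ⇒ 0x134
lane  4: add(0x5a,0xd9) ⇒ 0x133
lane  5: tail/keep ⇒ 0xed
lane  6: tail/keep ⇒ 0x3e
lane  7: tail/keep ⇒ 0xcc

vd[2] = 129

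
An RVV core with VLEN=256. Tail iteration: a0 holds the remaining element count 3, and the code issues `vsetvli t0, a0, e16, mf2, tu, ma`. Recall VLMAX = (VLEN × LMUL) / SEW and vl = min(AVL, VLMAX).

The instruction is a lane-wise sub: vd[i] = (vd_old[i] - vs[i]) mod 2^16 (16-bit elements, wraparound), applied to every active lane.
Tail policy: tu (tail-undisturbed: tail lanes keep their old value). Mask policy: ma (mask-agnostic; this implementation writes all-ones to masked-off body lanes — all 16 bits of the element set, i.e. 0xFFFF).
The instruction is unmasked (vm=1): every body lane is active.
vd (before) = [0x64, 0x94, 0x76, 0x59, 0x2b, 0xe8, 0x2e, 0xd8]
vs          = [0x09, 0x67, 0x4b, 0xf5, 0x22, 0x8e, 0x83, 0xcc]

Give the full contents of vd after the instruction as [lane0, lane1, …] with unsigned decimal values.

vd = [91, 45, 43, 89, 43, 232, 46, 216]

VLMAX = VLEN×LMUL/SEW = 256×1/2/16 = 8
AVL=3 ≤ VLMAX=8, so vl = 3
vd[0] sub(0x64,0x09) -> 0x5b
vd[1] sub(0x94,0x67) -> 0x2d
vd[2] sub(0x76,0x4b) -> 0x2b
vd[3] tail/keep -> 0x59
vd[4] tail/keep -> 0x2b
vd[5] tail/keep -> 0xe8
vd[6] tail/keep -> 0x2e
vd[7] tail/keep -> 0xd8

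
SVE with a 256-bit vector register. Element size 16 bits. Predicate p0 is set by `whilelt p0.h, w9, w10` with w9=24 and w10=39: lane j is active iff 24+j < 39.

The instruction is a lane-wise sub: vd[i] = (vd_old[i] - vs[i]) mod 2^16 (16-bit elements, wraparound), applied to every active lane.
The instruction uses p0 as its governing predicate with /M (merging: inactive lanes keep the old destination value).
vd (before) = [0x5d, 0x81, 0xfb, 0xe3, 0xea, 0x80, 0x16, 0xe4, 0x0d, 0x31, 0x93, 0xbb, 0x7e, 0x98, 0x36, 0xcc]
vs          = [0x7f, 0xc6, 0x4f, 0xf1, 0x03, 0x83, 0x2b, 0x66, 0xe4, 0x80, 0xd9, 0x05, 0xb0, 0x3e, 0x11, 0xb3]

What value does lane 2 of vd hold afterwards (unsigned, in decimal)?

lane count: 256 div 16 = 16
p0[j] = (24+j < 39); true for j=0..14 → 15 lanes set
lane  0: sub(0x5d,0x7f) ⇒ 0xffde
lane  1: sub(0x81,0xc6) ⇒ 0xffbb
lane  2: sub(0xfb,0x4f) ⇒ 0xac
lane  3: sub(0xe3,0xf1) ⇒ 0xfff2
lane  4: sub(0xea,0x03) ⇒ 0xe7
lane  5: sub(0x80,0x83) ⇒ 0xfffd
lane  6: sub(0x16,0x2b) ⇒ 0xffeb
lane  7: sub(0xe4,0x66) ⇒ 0x7e
lane  8: sub(0x0d,0xe4) ⇒ 0xff29
lane  9: sub(0x31,0x80) ⇒ 0xffb1
lane 10: sub(0x93,0xd9) ⇒ 0xffba
lane 11: sub(0xbb,0x05) ⇒ 0xb6
lane 12: sub(0x7e,0xb0) ⇒ 0xffce
lane 13: sub(0x98,0x3e) ⇒ 0x5a
lane 14: sub(0x36,0x11) ⇒ 0x25
lane 15: tail/keep ⇒ 0xcc

vd[2] = 172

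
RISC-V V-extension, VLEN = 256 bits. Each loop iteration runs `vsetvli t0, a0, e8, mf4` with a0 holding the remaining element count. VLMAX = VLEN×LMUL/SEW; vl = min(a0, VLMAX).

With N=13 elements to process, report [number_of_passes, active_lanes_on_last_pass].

[iterations, last_vl] = [2, 5]

lanes per group: 256·1/4/8 = 8
iterations = ceil(13/8) = 2; final-pass vl = 5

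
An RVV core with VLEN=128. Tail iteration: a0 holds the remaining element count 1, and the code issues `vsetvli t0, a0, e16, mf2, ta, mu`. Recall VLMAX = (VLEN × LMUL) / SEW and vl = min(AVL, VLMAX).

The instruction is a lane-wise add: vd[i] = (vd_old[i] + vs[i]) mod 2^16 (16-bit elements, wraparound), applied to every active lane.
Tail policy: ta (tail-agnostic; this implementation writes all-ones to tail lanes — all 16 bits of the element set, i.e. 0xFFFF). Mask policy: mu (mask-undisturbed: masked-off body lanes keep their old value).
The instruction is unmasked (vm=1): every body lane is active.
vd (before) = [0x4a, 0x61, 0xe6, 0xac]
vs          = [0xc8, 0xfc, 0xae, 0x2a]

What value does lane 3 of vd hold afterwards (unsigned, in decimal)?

vd[3] = 65535

lanes per group: 128·1/2/16 = 4
AVL=1 ≤ VLMAX=4, so vl = 1
  i=0: add(0x4a,0xc8) → 274
  i=1: tail/ones → 65535
  i=2: tail/ones → 65535
  i=3: tail/ones → 65535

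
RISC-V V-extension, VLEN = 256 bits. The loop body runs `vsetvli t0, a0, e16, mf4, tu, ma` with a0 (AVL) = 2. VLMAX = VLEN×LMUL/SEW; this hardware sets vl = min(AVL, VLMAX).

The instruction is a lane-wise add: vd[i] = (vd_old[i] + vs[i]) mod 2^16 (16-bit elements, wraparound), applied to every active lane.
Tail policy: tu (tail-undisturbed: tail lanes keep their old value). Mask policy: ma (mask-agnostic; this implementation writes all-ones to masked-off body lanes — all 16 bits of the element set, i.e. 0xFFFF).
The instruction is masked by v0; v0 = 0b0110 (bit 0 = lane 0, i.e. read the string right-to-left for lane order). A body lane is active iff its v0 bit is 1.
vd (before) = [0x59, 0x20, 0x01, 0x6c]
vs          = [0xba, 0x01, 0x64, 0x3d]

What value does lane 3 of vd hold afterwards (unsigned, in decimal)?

vd[3] = 108

VLMAX = (256 × 1/4) / 16 = 4 lanes
vl = min(AVL, VLMAX) = min(2, 4) = 2
lane  0: mask-off/ones ⇒ 0xffff
lane  1: add(0x20,0x01) ⇒ 0x21
lane  2: tail/keep ⇒ 0x01
lane  3: tail/keep ⇒ 0x6c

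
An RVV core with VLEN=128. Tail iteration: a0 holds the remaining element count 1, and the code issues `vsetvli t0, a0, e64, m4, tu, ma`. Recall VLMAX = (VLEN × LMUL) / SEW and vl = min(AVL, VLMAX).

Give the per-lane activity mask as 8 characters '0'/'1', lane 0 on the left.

predicate = 10000000

lanes per group: 128·4/64 = 8
vl ← min(1, 8) = 1
bits (lane 0 leftmost): 10000000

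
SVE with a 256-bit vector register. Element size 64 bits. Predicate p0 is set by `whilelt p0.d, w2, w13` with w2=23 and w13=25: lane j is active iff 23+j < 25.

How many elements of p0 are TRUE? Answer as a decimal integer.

256-bit reg / 64-bit elem → 4 lanes
p0[j] = (23+j < 25); true for j=0..1 → 2 lanes set

vl = 2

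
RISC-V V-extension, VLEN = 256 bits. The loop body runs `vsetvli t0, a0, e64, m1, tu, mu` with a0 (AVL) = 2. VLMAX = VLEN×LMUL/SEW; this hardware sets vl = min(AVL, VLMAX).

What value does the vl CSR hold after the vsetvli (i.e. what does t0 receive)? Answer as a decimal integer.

VLMAX = (256 × 1) / 64 = 4 lanes
vl ← min(2, 4) = 2

vl = 2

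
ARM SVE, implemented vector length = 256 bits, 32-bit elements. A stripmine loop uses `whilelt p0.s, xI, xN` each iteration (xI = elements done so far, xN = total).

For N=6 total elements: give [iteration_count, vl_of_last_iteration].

lane count: 256 div 32 = 8
iterations = ceil(6/8) = 1; final-pass vl = 6

[iterations, last_vl] = [1, 6]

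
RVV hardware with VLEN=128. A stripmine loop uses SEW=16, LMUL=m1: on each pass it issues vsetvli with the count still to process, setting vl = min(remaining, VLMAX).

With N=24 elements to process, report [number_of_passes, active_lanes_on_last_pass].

lanes per group: 128·1/16 = 8
iterations = ceil(24/8) = 3; final-pass vl = 8

[iterations, last_vl] = [3, 8]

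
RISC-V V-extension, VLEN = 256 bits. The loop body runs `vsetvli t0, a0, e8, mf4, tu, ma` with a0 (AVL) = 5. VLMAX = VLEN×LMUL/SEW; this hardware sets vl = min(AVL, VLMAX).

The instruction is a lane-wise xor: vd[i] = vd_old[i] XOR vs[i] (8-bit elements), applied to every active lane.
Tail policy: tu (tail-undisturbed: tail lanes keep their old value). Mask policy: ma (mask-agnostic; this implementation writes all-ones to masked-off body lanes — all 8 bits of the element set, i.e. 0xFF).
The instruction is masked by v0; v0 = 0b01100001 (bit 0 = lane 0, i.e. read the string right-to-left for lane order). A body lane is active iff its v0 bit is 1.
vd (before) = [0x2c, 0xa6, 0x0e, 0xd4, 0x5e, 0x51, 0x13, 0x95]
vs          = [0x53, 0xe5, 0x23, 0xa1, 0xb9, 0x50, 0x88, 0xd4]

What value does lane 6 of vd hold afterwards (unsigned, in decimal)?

vd[6] = 19

lanes per group: 256·1/4/8 = 8
vl ← min(5, 8) = 5
  i=0: xor(0x2c,0x53) → 127
  i=1: mask-off/ones → 255
  i=2: mask-off/ones → 255
  i=3: mask-off/ones → 255
  i=4: mask-off/ones → 255
  i=5: tail/keep → 81
  i=6: tail/keep → 19
  i=7: tail/keep → 149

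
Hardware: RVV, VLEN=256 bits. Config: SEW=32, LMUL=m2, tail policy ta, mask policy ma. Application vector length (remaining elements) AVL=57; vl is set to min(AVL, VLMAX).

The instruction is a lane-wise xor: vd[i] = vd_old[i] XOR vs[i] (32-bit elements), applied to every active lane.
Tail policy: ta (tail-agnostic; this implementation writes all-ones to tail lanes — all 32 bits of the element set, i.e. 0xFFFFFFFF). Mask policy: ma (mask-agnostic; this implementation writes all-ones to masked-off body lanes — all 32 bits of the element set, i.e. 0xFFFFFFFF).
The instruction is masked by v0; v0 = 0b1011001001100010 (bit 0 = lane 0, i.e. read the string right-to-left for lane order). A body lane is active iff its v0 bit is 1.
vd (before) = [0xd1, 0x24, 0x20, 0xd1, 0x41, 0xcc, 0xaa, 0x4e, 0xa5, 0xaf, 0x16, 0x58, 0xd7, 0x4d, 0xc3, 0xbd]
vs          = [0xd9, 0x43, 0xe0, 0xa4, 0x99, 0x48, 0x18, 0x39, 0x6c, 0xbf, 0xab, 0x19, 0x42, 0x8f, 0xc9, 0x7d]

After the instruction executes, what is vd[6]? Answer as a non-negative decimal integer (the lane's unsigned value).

vd[6] = 178

lanes per group: 256·2/32 = 16
AVL=57 > VLMAX=16, so vl = 16
vd[0] mask-off/ones -> 0xffffffff
vd[1] xor(0x24,0x43) -> 0x67
vd[2] mask-off/ones -> 0xffffffff
vd[3] mask-off/ones -> 0xffffffff
vd[4] mask-off/ones -> 0xffffffff
vd[5] xor(0xcc,0x48) -> 0x84
vd[6] xor(0xaa,0x18) -> 0xb2
vd[7] mask-off/ones -> 0xffffffff
vd[8] mask-off/ones -> 0xffffffff
vd[9] xor(0xaf,0xbf) -> 0x10
vd[10] mask-off/ones -> 0xffffffff
vd[11] mask-off/ones -> 0xffffffff
vd[12] xor(0xd7,0x42) -> 0x95
vd[13] xor(0x4d,0x8f) -> 0xc2
vd[14] mask-off/ones -> 0xffffffff
vd[15] xor(0xbd,0x7d) -> 0xc0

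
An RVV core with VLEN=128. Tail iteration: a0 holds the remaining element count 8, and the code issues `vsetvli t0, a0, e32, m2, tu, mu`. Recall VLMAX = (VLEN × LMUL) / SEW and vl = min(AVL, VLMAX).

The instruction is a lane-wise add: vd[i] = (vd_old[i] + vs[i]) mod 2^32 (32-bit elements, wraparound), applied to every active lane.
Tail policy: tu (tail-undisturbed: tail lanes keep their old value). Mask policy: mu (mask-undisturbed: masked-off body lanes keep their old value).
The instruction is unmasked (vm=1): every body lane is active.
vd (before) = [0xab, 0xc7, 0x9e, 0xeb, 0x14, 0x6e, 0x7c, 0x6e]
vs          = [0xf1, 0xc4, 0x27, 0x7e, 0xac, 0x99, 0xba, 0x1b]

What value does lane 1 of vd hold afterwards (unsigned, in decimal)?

VLMAX = VLEN×LMUL/SEW = 128×2/32 = 8
vl ← min(8, 8) = 8
  i=0: add(0xab,0xf1) → 412
  i=1: add(0xc7,0xc4) → 395
  i=2: add(0x9e,0x27) → 197
  i=3: add(0xeb,0x7e) → 361
  i=4: add(0x14,0xac) → 192
  i=5: add(0x6e,0x99) → 263
  i=6: add(0x7c,0xba) → 310
  i=7: add(0x6e,0x1b) → 137

vd[1] = 395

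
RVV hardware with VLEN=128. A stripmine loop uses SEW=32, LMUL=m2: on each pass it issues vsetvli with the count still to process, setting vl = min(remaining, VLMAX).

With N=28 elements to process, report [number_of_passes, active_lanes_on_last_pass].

VLMAX = (128 × 2) / 32 = 8 lanes
28 elements at 8/iter → 4 passes, remainder 4 on the last

[iterations, last_vl] = [4, 4]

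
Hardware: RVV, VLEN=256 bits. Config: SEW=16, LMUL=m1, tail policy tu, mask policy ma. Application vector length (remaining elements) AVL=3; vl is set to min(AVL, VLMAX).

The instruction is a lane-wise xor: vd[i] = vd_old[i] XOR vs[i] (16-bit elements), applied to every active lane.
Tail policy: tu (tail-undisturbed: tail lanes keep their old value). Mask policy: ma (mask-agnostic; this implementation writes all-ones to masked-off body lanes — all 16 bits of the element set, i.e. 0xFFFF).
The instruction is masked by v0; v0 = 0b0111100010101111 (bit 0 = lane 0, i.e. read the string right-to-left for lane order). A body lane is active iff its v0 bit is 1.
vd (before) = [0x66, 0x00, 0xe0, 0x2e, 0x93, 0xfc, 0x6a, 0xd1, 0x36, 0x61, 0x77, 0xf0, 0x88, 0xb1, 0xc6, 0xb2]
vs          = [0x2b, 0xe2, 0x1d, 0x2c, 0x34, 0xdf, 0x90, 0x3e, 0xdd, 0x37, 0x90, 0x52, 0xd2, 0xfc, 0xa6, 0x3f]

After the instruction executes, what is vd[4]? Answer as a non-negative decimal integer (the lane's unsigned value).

vd[4] = 147

VLMAX = (256 × 1) / 16 = 16 lanes
AVL=3 ≤ VLMAX=16, so vl = 3
[0] xor(0x66,0x2b) = 0x4d
[1] xor(0x00,0xe2) = 0xe2
[2] xor(0xe0,0x1d) = 0xfd
[3] tail/keep = 0x2e
[4] tail/keep = 0x93
[5] tail/keep = 0xfc
[6] tail/keep = 0x6a
[7] tail/keep = 0xd1
[8] tail/keep = 0x36
[9] tail/keep = 0x61
[10] tail/keep = 0x77
[11] tail/keep = 0xf0
[12] tail/keep = 0x88
[13] tail/keep = 0xb1
[14] tail/keep = 0xc6
[15] tail/keep = 0xb2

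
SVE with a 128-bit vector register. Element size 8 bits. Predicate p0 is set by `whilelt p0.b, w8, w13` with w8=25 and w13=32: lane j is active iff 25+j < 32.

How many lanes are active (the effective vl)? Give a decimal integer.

128-bit reg / 8-bit elem → 16 lanes
whilelt: lane j active iff 25+j < 32 → j < 7 → 7 active

vl = 7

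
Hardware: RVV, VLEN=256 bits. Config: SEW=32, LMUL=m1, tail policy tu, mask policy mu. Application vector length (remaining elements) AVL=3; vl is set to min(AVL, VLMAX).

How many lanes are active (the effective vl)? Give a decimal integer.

vl = 3

VLMAX = VLEN×LMUL/SEW = 256×1/32 = 8
vl ← min(3, 8) = 3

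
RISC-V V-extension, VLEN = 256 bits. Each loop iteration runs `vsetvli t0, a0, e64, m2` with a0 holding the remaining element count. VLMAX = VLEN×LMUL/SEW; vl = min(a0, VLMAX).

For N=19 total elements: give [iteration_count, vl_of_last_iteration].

[iterations, last_vl] = [3, 3]

VLMAX = VLEN×LMUL/SEW = 256×2/64 = 8
iterations = ceil(19/8) = 3; final-pass vl = 3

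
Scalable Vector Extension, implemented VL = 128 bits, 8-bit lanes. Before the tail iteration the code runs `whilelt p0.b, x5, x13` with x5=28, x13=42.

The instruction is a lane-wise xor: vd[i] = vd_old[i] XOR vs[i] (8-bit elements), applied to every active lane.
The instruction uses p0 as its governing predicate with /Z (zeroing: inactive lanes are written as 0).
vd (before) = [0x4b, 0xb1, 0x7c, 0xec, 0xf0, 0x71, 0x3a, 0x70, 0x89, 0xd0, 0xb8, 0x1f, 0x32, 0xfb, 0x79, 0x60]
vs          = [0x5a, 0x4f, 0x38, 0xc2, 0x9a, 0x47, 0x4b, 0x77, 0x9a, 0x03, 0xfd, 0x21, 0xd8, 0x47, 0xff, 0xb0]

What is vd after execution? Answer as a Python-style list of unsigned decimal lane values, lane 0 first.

vd = [17, 254, 68, 46, 106, 54, 113, 7, 19, 211, 69, 62, 234, 188, 0, 0]

register lanes = 128/8 = 16
active while 28+j < 42, i.e. j ∈ [0,14) capped at 16 ⇒ 14
vd[0] xor(0x4b,0x5a) -> 0x11
vd[1] xor(0xb1,0x4f) -> 0xfe
vd[2] xor(0x7c,0x38) -> 0x44
vd[3] xor(0xec,0xc2) -> 0x2e
vd[4] xor(0xf0,0x9a) -> 0x6a
vd[5] xor(0x71,0x47) -> 0x36
vd[6] xor(0x3a,0x4b) -> 0x71
vd[7] xor(0x70,0x77) -> 0x07
vd[8] xor(0x89,0x9a) -> 0x13
vd[9] xor(0xd0,0x03) -> 0xd3
vd[10] xor(0xb8,0xfd) -> 0x45
vd[11] xor(0x1f,0x21) -> 0x3e
vd[12] xor(0x32,0xd8) -> 0xea
vd[13] xor(0xfb,0x47) -> 0xbc
vd[14] tail/zero -> 0x00
vd[15] tail/zero -> 0x00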